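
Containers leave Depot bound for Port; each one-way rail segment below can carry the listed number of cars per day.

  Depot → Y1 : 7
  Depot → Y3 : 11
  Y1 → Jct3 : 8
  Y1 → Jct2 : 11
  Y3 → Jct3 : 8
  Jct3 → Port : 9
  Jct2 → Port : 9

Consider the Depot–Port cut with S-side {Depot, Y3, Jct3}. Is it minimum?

Given cut capacity: 7 + 9 = 16.
Augment Depot→Y1→Jct3→Port: bottleneck 7, flow now 7.
Augment Depot→Y3→Jct3→Port: bottleneck 2, flow now 9.
Augment Depot→Y3→Jct3→Y1→Jct2→Port: bottleneck 6, flow now 15. (uses reverse residual edge)
No augmenting path remains; maximum flow = 15.
In the residual graph, reachable from Depot: {Depot, Y3}.
Min-cut edges: Depot→Y1 (7), Y3→Jct3 (8); capacity 7 + 8 = 15.
Cut capacity 16 exceeds the max flow 15, so it is not minimum.

No — its capacity is 16, but the minimum cut has capacity 15.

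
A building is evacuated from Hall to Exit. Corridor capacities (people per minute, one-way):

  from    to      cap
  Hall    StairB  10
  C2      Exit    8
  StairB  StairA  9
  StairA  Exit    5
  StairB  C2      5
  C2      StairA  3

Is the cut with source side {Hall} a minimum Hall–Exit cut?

Given cut capacity: 10 = 10.
Augment Hall→StairB→C2→Exit: bottleneck 5, flow now 5.
Augment Hall→StairB→StairA→Exit: bottleneck 5, flow now 10.
No augmenting path remains; maximum flow = 10.
Cut capacity 10 equals the max flow, so it is a minimum cut.

Yes — it is a minimum cut (capacity 10).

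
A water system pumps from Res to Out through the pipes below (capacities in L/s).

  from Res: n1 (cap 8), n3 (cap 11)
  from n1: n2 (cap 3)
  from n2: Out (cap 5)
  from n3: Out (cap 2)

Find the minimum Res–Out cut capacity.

Augment Res→n3→Out: bottleneck 2, flow now 2.
Augment Res→n1→n2→Out: bottleneck 3, flow now 5.
No augmenting path remains; maximum flow = 5.
By max-flow min-cut, the minimum cut capacity equals the max flow.
In the residual graph, reachable from Res: {Res, n1, n3}.
Min-cut edges: n1→n2 (3), n3→Out (2); capacity 3 + 2 = 5.

5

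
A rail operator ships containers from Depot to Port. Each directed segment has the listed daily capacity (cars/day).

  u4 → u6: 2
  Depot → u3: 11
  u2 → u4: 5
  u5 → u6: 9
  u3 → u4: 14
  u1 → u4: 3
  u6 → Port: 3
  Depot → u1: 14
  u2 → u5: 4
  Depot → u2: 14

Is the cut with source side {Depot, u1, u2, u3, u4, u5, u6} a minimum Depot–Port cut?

Yes — it is a minimum cut (capacity 3).

Given cut capacity: 3 = 3.
Augment Depot→u1→u4→u6→Port: bottleneck 2, flow now 2.
Augment Depot→u2→u5→u6→Port: bottleneck 1, flow now 3.
No augmenting path remains; maximum flow = 3.
Cut capacity 3 equals the max flow, so it is a minimum cut.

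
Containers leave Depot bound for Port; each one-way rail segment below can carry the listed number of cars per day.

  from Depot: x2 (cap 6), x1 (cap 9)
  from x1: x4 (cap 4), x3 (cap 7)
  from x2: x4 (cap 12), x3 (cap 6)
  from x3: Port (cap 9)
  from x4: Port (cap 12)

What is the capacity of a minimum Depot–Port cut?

Augment Depot→x1→x3→Port: bottleneck 7, flow now 7.
Augment Depot→x1→x4→Port: bottleneck 2, flow now 9.
Augment Depot→x2→x3→Port: bottleneck 2, flow now 11.
Augment Depot→x2→x4→Port: bottleneck 4, flow now 15.
No augmenting path remains; maximum flow = 15.
By max-flow min-cut, the minimum cut capacity equals the max flow.
In the residual graph, reachable from Depot: {Depot}.
Min-cut edges: Depot→x1 (9), Depot→x2 (6); capacity 9 + 6 = 15.

15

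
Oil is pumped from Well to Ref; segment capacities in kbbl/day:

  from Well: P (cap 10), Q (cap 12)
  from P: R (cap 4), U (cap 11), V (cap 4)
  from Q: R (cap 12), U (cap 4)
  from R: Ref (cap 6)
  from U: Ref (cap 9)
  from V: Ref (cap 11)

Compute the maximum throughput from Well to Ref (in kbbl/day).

19

Augment Well→P→R→Ref: bottleneck 4, flow now 4.
Augment Well→P→U→Ref: bottleneck 6, flow now 10.
Augment Well→Q→R→Ref: bottleneck 2, flow now 12.
Augment Well→Q→U→Ref: bottleneck 3, flow now 15.
Augment Well→Q→R→P→V→Ref: bottleneck 4, flow now 19. (uses reverse residual edge)
No augmenting path remains; maximum flow = 19.
In the residual graph, reachable from Well: {Well, P, Q, R, U}.
Min-cut edges: P→V (4), R→Ref (6), U→Ref (9); capacity 4 + 6 + 9 = 19.
This cut is saturated, so no flow can exceed 19.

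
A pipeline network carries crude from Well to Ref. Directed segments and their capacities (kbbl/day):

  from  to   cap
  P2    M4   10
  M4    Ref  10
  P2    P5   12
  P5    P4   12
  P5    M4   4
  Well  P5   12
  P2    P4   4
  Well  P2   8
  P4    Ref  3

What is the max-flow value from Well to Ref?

13

Augment Well→P5→M4→Ref: bottleneck 4, flow now 4.
Augment Well→P5→P4→Ref: bottleneck 3, flow now 7.
Augment Well→P2→M4→Ref: bottleneck 6, flow now 13.
No augmenting path remains; maximum flow = 13.
In the residual graph, reachable from Well: {Well, P5, P2, M4, P4}.
Min-cut edges: M4→Ref (10), P4→Ref (3); capacity 10 + 3 = 13.
This cut is saturated, so no flow can exceed 13.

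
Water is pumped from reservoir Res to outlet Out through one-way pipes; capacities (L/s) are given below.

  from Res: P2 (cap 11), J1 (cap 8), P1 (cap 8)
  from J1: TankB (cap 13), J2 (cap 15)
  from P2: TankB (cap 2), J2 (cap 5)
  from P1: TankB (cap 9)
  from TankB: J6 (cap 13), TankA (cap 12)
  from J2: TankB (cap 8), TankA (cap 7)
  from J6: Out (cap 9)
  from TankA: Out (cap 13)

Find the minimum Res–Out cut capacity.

Augment Res→J1→TankB→J6→Out: bottleneck 8, flow now 8.
Augment Res→P2→TankB→J6→Out: bottleneck 1, flow now 9.
Augment Res→P2→TankB→TankA→Out: bottleneck 1, flow now 10.
Augment Res→P2→J2→TankA→Out: bottleneck 5, flow now 15.
Augment Res→P1→TankB→TankA→Out: bottleneck 7, flow now 22.
No augmenting path remains; maximum flow = 22.
By max-flow min-cut, the minimum cut capacity equals the max flow.
In the residual graph, reachable from Res: {Res, J1, P2, P1, TankB, J2, J6, TankA}.
Min-cut edges: J6→Out (9), TankA→Out (13); capacity 9 + 13 = 22.

22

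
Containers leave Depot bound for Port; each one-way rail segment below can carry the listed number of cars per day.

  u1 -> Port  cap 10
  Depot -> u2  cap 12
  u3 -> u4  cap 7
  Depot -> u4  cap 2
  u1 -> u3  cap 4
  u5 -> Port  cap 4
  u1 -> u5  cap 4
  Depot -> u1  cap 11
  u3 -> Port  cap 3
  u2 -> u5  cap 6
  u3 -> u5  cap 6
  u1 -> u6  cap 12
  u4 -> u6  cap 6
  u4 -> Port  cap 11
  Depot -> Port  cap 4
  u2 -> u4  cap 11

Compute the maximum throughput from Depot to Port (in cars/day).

29

Augment Depot→Port: bottleneck 4, flow now 4.
Augment Depot→u1→Port: bottleneck 10, flow now 14.
Augment Depot→u4→Port: bottleneck 2, flow now 16.
Augment Depot→u1→u3→Port: bottleneck 1, flow now 17.
Augment Depot→u2→u4→Port: bottleneck 9, flow now 26.
Augment Depot→u2→u5→Port: bottleneck 3, flow now 29.
No augmenting path remains; maximum flow = 29.
In the residual graph, reachable from Depot: {Depot}.
Min-cut edges: Depot→u1 (11), Depot→u2 (12), Depot→u4 (2), Depot→Port (4); capacity 11 + 12 + 2 + 4 = 29.
This cut is saturated, so no flow can exceed 29.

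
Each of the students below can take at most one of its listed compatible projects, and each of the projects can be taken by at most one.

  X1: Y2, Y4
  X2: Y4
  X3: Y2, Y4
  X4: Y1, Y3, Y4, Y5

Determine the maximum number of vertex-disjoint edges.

Unit-capacity flow: source→left, listed edges, right→sink; max matching = max flow.
Augmenting path X1→Y2 (+1); matched 1.
Augmenting path X2→Y4 (+1); matched 2.
Augmenting path X4→Y1 (+1); matched 3.
No augmenting path remains; maximum matching = 3.
König certificate: {X4, Y2, Y4} is a vertex cover of size 3 (every listed pair touches it), so no matching can be larger.

3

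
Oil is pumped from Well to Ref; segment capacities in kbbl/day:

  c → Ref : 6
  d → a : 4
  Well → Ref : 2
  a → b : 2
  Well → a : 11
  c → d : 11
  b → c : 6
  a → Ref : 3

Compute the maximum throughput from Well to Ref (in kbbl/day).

Augment Well→Ref: bottleneck 2, flow now 2.
Augment Well→a→Ref: bottleneck 3, flow now 5.
Augment Well→a→b→c→Ref: bottleneck 2, flow now 7.
No augmenting path remains; maximum flow = 7.
In the residual graph, reachable from Well: {Well, a}.
Min-cut edges: Well→Ref (2), a→b (2), a→Ref (3); capacity 2 + 2 + 3 = 7.
This cut is saturated, so no flow can exceed 7.

7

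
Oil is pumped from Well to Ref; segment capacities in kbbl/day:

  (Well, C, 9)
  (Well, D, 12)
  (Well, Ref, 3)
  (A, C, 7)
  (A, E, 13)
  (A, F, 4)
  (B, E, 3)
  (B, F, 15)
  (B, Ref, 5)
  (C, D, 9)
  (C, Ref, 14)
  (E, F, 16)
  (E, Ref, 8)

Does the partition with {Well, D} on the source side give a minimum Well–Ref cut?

Yes — it is a minimum cut (capacity 12).

Given cut capacity: 9 + 3 = 12.
Augment Well→Ref: bottleneck 3, flow now 3.
Augment Well→C→Ref: bottleneck 9, flow now 12.
No augmenting path remains; maximum flow = 12.
Cut capacity 12 equals the max flow, so it is a minimum cut.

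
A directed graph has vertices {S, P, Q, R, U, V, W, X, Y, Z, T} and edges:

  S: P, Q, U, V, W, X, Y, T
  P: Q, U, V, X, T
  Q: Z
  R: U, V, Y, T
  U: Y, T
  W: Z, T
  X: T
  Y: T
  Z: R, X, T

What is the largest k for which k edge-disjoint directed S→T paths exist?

Assign every edge capacity 1; by Menger, the answer equals the max flow.
Path S→T (+1); total 1.
Path S→P→T (+1); total 2.
Path S→U→T (+1); total 3.
Path S→W→T (+1); total 4.
Path S→X→T (+1); total 5.
Path S→Y→T (+1); total 6.
Path S→Q→Z→T (+1); total 7.
No residual S→T path; max flow = 7.
Certifying cut of size 7: {S→P, S→Q, S→T, S→U, S→W, S→X, S→Y}.

7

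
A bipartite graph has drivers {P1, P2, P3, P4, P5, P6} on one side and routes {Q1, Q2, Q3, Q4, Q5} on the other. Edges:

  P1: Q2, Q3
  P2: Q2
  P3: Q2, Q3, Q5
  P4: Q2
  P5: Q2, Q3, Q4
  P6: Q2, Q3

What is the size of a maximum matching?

Unit-capacity flow: source→left, listed edges, right→sink; max matching = max flow.
Augmenting path P1→Q2 (+1); matched 1.
Augmenting path P3→Q3 (+1); matched 2.
Augmenting path P5→Q4 (+1); matched 3.
Augmenting path P6→Q3→P3→Q5 (+1); matched 4.
No augmenting path remains; maximum matching = 4.
König certificate: {P3, P5, Q2, Q3} is a vertex cover of size 4 (every listed pair touches it), so no matching can be larger.

4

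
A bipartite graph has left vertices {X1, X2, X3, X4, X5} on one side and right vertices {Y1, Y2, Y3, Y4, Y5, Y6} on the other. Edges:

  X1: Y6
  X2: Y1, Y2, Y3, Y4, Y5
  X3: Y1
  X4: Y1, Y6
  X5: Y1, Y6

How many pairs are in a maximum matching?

3

Unit-capacity flow: source→left, listed edges, right→sink; max matching = max flow.
Augmenting path X1→Y6 (+1); matched 1.
Augmenting path X2→Y1 (+1); matched 2.
Augmenting path X3→Y1→X2→Y2 (+1); matched 3.
No augmenting path remains; maximum matching = 3.
König certificate: {X2, Y1, Y6} is a vertex cover of size 3 (every listed pair touches it), so no matching can be larger.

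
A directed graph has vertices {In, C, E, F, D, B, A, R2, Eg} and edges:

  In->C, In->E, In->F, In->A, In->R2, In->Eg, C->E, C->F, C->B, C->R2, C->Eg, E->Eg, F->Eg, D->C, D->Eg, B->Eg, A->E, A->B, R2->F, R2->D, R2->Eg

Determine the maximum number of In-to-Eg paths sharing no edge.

Assign every edge capacity 1; by Menger, the answer equals the max flow.
Path In→Eg (+1); total 1.
Path In→C→Eg (+1); total 2.
Path In→E→Eg (+1); total 3.
Path In→F→Eg (+1); total 4.
Path In→R2→Eg (+1); total 5.
Path In→A→B→Eg (+1); total 6.
No residual In→Eg path; max flow = 6.
Certifying cut of size 6: {In→A, In→C, In→E, In→Eg, In→F, In→R2}.

6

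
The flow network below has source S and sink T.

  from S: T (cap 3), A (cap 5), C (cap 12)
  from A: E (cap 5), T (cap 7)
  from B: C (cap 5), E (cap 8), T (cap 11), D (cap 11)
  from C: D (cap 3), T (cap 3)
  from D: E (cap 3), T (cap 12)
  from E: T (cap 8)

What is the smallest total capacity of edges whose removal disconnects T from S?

14

Augment S→T: bottleneck 3, flow now 3.
Augment S→A→T: bottleneck 5, flow now 8.
Augment S→C→T: bottleneck 3, flow now 11.
Augment S→C→D→T: bottleneck 3, flow now 14.
No augmenting path remains; maximum flow = 14.
By max-flow min-cut, the minimum cut capacity equals the max flow.
In the residual graph, reachable from S: {S, C}.
Min-cut edges: S→A (5), S→T (3), C→D (3), C→T (3); capacity 5 + 3 + 3 + 3 = 14.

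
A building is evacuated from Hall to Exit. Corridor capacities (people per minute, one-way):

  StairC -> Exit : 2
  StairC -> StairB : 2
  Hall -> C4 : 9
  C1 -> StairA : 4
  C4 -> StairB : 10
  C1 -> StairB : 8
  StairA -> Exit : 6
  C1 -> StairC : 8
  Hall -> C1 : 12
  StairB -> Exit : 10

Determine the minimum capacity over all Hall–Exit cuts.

Augment Hall→C4→StairB→Exit: bottleneck 9, flow now 9.
Augment Hall→C1→StairB→Exit: bottleneck 1, flow now 10.
Augment Hall→C1→StairA→Exit: bottleneck 4, flow now 14.
Augment Hall→C1→StairC→Exit: bottleneck 2, flow now 16.
No augmenting path remains; maximum flow = 16.
By max-flow min-cut, the minimum cut capacity equals the max flow.
In the residual graph, reachable from Hall: {Hall, C4, C1, StairB, StairC}.
Min-cut edges: C1→StairA (4), StairB→Exit (10), StairC→Exit (2); capacity 4 + 10 + 2 = 16.

16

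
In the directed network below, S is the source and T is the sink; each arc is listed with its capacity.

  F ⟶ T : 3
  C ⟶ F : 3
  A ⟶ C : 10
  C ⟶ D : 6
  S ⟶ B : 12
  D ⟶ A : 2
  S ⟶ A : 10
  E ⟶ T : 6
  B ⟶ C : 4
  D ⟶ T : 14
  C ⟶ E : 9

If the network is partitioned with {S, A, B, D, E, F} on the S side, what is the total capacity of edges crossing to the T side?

37

Edges leaving {S, A, B, D, E, F}: A→C (10), B→C (4), D→T (14), E→T (6), F→T (3).
Cut capacity = 10 + 4 + 14 + 6 + 3 = 37.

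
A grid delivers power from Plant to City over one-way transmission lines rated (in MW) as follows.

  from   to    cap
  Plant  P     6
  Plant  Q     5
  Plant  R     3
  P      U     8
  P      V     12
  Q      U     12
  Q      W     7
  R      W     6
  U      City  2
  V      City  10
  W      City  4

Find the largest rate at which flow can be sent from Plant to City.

Augment Plant→P→U→City: bottleneck 2, flow now 2.
Augment Plant→P→V→City: bottleneck 4, flow now 6.
Augment Plant→Q→W→City: bottleneck 4, flow now 10.
Augment Plant→Q→U→P→V→City: bottleneck 1, flow now 11. (uses reverse residual edge)
Augment Plant→R→W→Q→U→P→V→City: bottleneck 1, flow now 12. (uses reverse residual edge)
No augmenting path remains; maximum flow = 12.
In the residual graph, reachable from Plant: {Plant, Q, R, U, W}.
Min-cut edges: Plant→P (6), U→City (2), W→City (4); capacity 6 + 2 + 4 = 12.
This cut is saturated, so no flow can exceed 12.

12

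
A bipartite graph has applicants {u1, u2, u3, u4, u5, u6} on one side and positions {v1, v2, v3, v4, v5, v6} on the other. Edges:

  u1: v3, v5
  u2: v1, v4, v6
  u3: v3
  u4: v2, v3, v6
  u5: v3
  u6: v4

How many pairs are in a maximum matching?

Unit-capacity flow: source→left, listed edges, right→sink; max matching = max flow.
Augmenting path u1→v3 (+1); matched 1.
Augmenting path u2→v1 (+1); matched 2.
Augmenting path u4→v2 (+1); matched 3.
Augmenting path u6→v4 (+1); matched 4.
Augmenting path u3→v3→u1→v5 (+1); matched 5.
No augmenting path remains; maximum matching = 5.
König certificate: {u1, u2, u4, u6, v3} is a vertex cover of size 5 (every listed pair touches it), so no matching can be larger.

5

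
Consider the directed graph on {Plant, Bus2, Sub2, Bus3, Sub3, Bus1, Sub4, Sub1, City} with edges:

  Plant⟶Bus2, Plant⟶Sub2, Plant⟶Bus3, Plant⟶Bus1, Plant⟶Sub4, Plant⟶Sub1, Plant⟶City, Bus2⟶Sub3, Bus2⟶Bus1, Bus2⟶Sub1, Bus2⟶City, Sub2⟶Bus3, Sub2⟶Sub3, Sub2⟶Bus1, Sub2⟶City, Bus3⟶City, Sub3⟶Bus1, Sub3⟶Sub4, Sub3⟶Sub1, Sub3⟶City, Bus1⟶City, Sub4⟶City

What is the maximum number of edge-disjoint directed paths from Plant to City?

6

Assign every edge capacity 1; by Menger, the answer equals the max flow.
Path Plant→City (+1); total 1.
Path Plant→Bus2→City (+1); total 2.
Path Plant→Sub2→City (+1); total 3.
Path Plant→Bus3→City (+1); total 4.
Path Plant→Bus1→City (+1); total 5.
Path Plant→Sub4→City (+1); total 6.
No residual Plant→City path; max flow = 6.
Certifying cut of size 6: {Plant→Bus1, Plant→Bus2, Plant→Bus3, Plant→City, Plant→Sub2, Plant→Sub4}.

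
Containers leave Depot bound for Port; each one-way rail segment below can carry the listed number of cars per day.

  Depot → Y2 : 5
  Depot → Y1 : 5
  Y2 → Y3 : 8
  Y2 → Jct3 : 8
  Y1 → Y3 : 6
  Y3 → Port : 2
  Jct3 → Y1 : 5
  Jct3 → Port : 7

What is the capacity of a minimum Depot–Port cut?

7

Augment Depot→Y2→Y3→Port: bottleneck 2, flow now 2.
Augment Depot→Y2→Jct3→Port: bottleneck 3, flow now 5.
Augment Depot→Y1→Y3→Y2→Jct3→Port: bottleneck 2, flow now 7. (uses reverse residual edge)
No augmenting path remains; maximum flow = 7.
By max-flow min-cut, the minimum cut capacity equals the max flow.
In the residual graph, reachable from Depot: {Depot, Y1, Y3}.
Min-cut edges: Depot→Y2 (5), Y3→Port (2); capacity 5 + 2 = 7.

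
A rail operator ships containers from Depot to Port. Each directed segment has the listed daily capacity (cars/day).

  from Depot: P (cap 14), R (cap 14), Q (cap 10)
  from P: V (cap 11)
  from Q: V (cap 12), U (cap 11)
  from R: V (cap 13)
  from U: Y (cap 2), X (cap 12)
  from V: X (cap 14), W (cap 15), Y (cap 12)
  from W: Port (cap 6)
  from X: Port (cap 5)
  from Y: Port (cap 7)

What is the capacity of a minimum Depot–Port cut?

Augment Depot→P→V→W→Port: bottleneck 6, flow now 6.
Augment Depot→P→V→X→Port: bottleneck 5, flow now 11.
Augment Depot→Q→U→Y→Port: bottleneck 2, flow now 13.
Augment Depot→Q→V→Y→Port: bottleneck 5, flow now 18.
No augmenting path remains; maximum flow = 18.
By max-flow min-cut, the minimum cut capacity equals the max flow.
In the residual graph, reachable from Depot: {Depot, P, Q, R, U, V, W, X, Y}.
Min-cut edges: W→Port (6), X→Port (5), Y→Port (7); capacity 6 + 5 + 7 = 18.

18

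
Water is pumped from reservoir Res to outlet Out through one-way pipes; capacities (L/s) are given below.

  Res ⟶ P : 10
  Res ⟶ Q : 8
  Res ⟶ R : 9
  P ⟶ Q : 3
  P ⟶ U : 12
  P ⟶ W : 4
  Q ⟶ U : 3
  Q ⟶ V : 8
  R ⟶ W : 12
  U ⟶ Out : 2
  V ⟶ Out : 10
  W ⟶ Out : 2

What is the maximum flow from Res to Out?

Augment Res→P→U→Out: bottleneck 2, flow now 2.
Augment Res→P→W→Out: bottleneck 2, flow now 4.
Augment Res→Q→V→Out: bottleneck 8, flow now 12.
No augmenting path remains; maximum flow = 12.
In the residual graph, reachable from Res: {Res, P, Q, R, U, W}.
Min-cut edges: Q→V (8), U→Out (2), W→Out (2); capacity 8 + 2 + 2 = 12.
This cut is saturated, so no flow can exceed 12.

12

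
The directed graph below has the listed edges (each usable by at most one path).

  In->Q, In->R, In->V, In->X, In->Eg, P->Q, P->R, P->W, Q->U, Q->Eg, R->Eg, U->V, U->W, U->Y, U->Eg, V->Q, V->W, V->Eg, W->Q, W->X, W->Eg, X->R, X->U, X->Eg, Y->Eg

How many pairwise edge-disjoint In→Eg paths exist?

5

Assign every edge capacity 1; by Menger, the answer equals the max flow.
Path In→Eg (+1); total 1.
Path In→Q→Eg (+1); total 2.
Path In→R→Eg (+1); total 3.
Path In→V→Eg (+1); total 4.
Path In→X→Eg (+1); total 5.
No residual In→Eg path; max flow = 5.
Certifying cut of size 5: {In→Eg, In→Q, In→R, In→V, In→X}.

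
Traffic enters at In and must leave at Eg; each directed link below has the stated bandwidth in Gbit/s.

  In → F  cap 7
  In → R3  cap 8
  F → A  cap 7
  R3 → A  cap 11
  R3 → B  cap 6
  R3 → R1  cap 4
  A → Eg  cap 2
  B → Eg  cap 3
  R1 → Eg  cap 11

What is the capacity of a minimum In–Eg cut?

9

Augment In→F→A→Eg: bottleneck 2, flow now 2.
Augment In→R3→B→Eg: bottleneck 3, flow now 5.
Augment In→R3→R1→Eg: bottleneck 4, flow now 9.
No augmenting path remains; maximum flow = 9.
By max-flow min-cut, the minimum cut capacity equals the max flow.
In the residual graph, reachable from In: {In, F, R3, A, B}.
Min-cut edges: R3→R1 (4), A→Eg (2), B→Eg (3); capacity 4 + 2 + 3 = 9.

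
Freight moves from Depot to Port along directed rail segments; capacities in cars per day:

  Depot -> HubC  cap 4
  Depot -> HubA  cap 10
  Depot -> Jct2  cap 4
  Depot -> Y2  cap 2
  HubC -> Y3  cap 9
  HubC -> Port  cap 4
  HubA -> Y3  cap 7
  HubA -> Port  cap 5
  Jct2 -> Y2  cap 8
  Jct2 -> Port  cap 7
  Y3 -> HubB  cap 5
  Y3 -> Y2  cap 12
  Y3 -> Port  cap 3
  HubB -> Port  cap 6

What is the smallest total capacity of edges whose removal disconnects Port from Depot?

Augment Depot→HubC→Port: bottleneck 4, flow now 4.
Augment Depot→HubA→Port: bottleneck 5, flow now 9.
Augment Depot→Jct2→Port: bottleneck 4, flow now 13.
Augment Depot→HubA→Y3→Port: bottleneck 3, flow now 16.
Augment Depot→HubA→Y3→HubB→Port: bottleneck 2, flow now 18.
No augmenting path remains; maximum flow = 18.
By max-flow min-cut, the minimum cut capacity equals the max flow.
In the residual graph, reachable from Depot: {Depot, Y2}.
Min-cut edges: Depot→HubC (4), Depot→HubA (10), Depot→Jct2 (4); capacity 4 + 10 + 4 = 18.

18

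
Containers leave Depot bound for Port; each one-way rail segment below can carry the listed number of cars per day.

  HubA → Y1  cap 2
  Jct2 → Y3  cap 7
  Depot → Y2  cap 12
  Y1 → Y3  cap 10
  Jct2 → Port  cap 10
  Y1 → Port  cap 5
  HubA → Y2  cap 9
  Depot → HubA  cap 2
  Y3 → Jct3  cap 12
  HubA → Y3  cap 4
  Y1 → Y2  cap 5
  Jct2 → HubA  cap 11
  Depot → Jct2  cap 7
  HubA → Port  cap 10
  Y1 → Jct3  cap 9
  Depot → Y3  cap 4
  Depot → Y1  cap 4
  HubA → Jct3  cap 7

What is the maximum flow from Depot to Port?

Augment Depot→Jct2→Port: bottleneck 7, flow now 7.
Augment Depot→HubA→Port: bottleneck 2, flow now 9.
Augment Depot→Y1→Port: bottleneck 4, flow now 13.
No augmenting path remains; maximum flow = 13.
In the residual graph, reachable from Depot: {Depot, Y2, Y3, Jct3}.
Min-cut edges: Depot→Jct2 (7), Depot→HubA (2), Depot→Y1 (4); capacity 7 + 2 + 4 = 13.
This cut is saturated, so no flow can exceed 13.

13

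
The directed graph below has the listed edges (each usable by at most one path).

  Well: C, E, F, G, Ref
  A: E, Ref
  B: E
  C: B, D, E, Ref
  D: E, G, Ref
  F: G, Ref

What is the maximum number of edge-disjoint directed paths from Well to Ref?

3

Assign every edge capacity 1; by Menger, the answer equals the max flow.
Path Well→Ref (+1); total 1.
Path Well→C→Ref (+1); total 2.
Path Well→F→Ref (+1); total 3.
No residual Well→Ref path; max flow = 3.
Certifying cut of size 3: {Well→C, Well→F, Well→Ref}.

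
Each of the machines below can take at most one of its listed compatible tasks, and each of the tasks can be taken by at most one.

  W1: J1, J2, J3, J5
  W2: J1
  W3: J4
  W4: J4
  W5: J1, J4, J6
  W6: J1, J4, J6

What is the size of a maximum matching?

4

Unit-capacity flow: source→left, listed edges, right→sink; max matching = max flow.
Augmenting path W1→J1 (+1); matched 1.
Augmenting path W3→J4 (+1); matched 2.
Augmenting path W5→J6 (+1); matched 3.
Augmenting path W2→J1→W1→J2 (+1); matched 4.
No augmenting path remains; maximum matching = 4.
König certificate: {W1, J1, J4, J6} is a vertex cover of size 4 (every listed pair touches it), so no matching can be larger.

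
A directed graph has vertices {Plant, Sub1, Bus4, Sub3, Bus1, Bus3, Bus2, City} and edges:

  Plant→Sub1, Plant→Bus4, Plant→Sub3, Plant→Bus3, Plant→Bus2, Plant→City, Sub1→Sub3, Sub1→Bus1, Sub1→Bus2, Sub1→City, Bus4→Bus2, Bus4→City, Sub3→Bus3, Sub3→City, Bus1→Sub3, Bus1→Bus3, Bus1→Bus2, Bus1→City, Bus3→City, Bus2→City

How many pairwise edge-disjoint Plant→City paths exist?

Assign every edge capacity 1; by Menger, the answer equals the max flow.
Path Plant→City (+1); total 1.
Path Plant→Sub1→City (+1); total 2.
Path Plant→Bus4→City (+1); total 3.
Path Plant→Sub3→City (+1); total 4.
Path Plant→Bus3→City (+1); total 5.
Path Plant→Bus2→City (+1); total 6.
No residual Plant→City path; max flow = 6.
Certifying cut of size 6: {Plant→Bus2, Plant→Bus3, Plant→Bus4, Plant→City, Plant→Sub1, Plant→Sub3}.

6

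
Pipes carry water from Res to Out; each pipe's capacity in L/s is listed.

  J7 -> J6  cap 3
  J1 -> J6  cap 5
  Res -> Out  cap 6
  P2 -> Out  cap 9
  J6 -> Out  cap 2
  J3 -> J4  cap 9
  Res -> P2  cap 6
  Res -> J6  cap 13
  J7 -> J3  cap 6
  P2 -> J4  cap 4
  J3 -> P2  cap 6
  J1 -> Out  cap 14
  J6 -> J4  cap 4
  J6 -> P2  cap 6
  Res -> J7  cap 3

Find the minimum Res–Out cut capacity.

Augment Res→Out: bottleneck 6, flow now 6.
Augment Res→J6→Out: bottleneck 2, flow now 8.
Augment Res→P2→Out: bottleneck 6, flow now 14.
Augment Res→J6→P2→Out: bottleneck 3, flow now 17.
No augmenting path remains; maximum flow = 17.
By max-flow min-cut, the minimum cut capacity equals the max flow.
In the residual graph, reachable from Res: {Res, J6, J7, J3, P2, J4}.
Min-cut edges: Res→Out (6), J6→Out (2), P2→Out (9); capacity 6 + 2 + 9 = 17.

17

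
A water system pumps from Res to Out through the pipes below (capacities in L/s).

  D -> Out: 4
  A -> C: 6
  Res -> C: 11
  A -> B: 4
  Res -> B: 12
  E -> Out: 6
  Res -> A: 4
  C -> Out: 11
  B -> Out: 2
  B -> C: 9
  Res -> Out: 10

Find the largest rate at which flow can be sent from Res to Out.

Augment Res→Out: bottleneck 10, flow now 10.
Augment Res→B→Out: bottleneck 2, flow now 12.
Augment Res→C→Out: bottleneck 11, flow now 23.
No augmenting path remains; maximum flow = 23.
In the residual graph, reachable from Res: {Res, A, B, C}.
Min-cut edges: Res→Out (10), B→Out (2), C→Out (11); capacity 10 + 2 + 11 = 23.
This cut is saturated, so no flow can exceed 23.

23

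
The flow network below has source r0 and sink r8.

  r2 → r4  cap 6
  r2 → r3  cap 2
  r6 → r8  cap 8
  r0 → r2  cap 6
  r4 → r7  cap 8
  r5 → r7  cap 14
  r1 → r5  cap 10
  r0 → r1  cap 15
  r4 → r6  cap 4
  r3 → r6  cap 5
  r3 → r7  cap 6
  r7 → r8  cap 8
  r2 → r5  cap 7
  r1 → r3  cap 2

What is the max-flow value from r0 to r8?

Augment r0→r1→r3→r6→r8: bottleneck 2, flow now 2.
Augment r0→r1→r5→r7→r8: bottleneck 8, flow now 10.
Augment r0→r2→r3→r6→r8: bottleneck 2, flow now 12.
Augment r0→r2→r4→r6→r8: bottleneck 4, flow now 16.
No augmenting path remains; maximum flow = 16.
In the residual graph, reachable from r0: {r0, r1, r5, r7}.
Min-cut edges: r0→r2 (6), r1→r3 (2), r7→r8 (8); capacity 6 + 2 + 8 = 16.
This cut is saturated, so no flow can exceed 16.

16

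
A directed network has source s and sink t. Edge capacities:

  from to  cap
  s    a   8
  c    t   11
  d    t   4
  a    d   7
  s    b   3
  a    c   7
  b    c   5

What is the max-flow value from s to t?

11

Augment s→a→c→t: bottleneck 7, flow now 7.
Augment s→a→d→t: bottleneck 1, flow now 8.
Augment s→b→c→t: bottleneck 3, flow now 11.
No augmenting path remains; maximum flow = 11.
In the residual graph, reachable from s: {s}.
Min-cut edges: s→a (8), s→b (3); capacity 8 + 3 = 11.
This cut is saturated, so no flow can exceed 11.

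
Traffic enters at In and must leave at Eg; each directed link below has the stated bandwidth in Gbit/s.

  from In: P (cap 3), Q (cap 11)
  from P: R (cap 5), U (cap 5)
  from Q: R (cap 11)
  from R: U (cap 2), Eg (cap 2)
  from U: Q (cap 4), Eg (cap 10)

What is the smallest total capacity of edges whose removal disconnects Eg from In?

Augment In→P→R→Eg: bottleneck 2, flow now 2.
Augment In→P→U→Eg: bottleneck 1, flow now 3.
Augment In→Q→R→U→Eg: bottleneck 2, flow now 5.
Augment In→Q→R→P→U→Eg: bottleneck 2, flow now 7. (uses reverse residual edge)
No augmenting path remains; maximum flow = 7.
By max-flow min-cut, the minimum cut capacity equals the max flow.
In the residual graph, reachable from In: {In, Q, R}.
Min-cut edges: In→P (3), R→U (2), R→Eg (2); capacity 3 + 2 + 2 = 7.

7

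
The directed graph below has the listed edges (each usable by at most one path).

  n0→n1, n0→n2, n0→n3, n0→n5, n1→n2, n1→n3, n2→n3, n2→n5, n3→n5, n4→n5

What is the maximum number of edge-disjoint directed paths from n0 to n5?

3

Assign every edge capacity 1; by Menger, the answer equals the max flow.
Path n0→n5 (+1); total 1.
Path n0→n2→n5 (+1); total 2.
Path n0→n3→n5 (+1); total 3.
No residual n0→n5 path; max flow = 3.
Certifying cut of size 3: {n0→n5, n2→n5, n3→n5}.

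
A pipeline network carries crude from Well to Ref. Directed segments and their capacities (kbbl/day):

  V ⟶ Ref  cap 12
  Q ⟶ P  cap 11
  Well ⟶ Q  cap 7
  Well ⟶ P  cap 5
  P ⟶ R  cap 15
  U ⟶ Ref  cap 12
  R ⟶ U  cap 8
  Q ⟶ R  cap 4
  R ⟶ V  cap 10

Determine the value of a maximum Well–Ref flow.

Augment Well→P→R→U→Ref: bottleneck 5, flow now 5.
Augment Well→Q→R→U→Ref: bottleneck 3, flow now 8.
Augment Well→Q→R→V→Ref: bottleneck 1, flow now 9.
Augment Well→Q→P→R→V→Ref: bottleneck 3, flow now 12.
No augmenting path remains; maximum flow = 12.
In the residual graph, reachable from Well: {Well}.
Min-cut edges: Well→P (5), Well→Q (7); capacity 5 + 7 = 12.
This cut is saturated, so no flow can exceed 12.

12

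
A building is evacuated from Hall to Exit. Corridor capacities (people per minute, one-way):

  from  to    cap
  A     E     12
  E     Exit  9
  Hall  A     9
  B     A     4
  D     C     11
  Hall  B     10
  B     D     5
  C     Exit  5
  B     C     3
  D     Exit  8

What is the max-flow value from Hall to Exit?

17

Augment Hall→A→E→Exit: bottleneck 9, flow now 9.
Augment Hall→B→C→Exit: bottleneck 3, flow now 12.
Augment Hall→B→D→Exit: bottleneck 5, flow now 17.
No augmenting path remains; maximum flow = 17.
In the residual graph, reachable from Hall: {Hall, A, B, E}.
Min-cut edges: B→C (3), B→D (5), E→Exit (9); capacity 3 + 5 + 9 = 17.
This cut is saturated, so no flow can exceed 17.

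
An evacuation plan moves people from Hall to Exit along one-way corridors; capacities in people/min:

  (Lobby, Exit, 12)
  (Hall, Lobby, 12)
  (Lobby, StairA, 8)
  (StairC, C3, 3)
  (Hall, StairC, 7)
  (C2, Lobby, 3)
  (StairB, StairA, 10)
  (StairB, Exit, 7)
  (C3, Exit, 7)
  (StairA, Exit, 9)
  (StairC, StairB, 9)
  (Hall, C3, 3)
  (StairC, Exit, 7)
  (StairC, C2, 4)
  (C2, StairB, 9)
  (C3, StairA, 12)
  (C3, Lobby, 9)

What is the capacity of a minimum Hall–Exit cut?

Augment Hall→StairC→Exit: bottleneck 7, flow now 7.
Augment Hall→C3→Exit: bottleneck 3, flow now 10.
Augment Hall→Lobby→Exit: bottleneck 12, flow now 22.
No augmenting path remains; maximum flow = 22.
By max-flow min-cut, the minimum cut capacity equals the max flow.
In the residual graph, reachable from Hall: {Hall}.
Min-cut edges: Hall→StairC (7), Hall→C3 (3), Hall→Lobby (12); capacity 7 + 3 + 12 = 22.

22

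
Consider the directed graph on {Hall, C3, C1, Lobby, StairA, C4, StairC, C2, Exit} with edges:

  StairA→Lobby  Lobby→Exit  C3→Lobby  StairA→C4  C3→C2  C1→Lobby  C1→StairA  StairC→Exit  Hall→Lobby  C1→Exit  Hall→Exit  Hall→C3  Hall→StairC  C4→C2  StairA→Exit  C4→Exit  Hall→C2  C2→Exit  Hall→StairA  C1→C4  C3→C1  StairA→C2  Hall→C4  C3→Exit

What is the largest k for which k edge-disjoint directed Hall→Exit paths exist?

Assign every edge capacity 1; by Menger, the answer equals the max flow.
Path Hall→Exit (+1); total 1.
Path Hall→C3→Exit (+1); total 2.
Path Hall→Lobby→Exit (+1); total 3.
Path Hall→StairA→Exit (+1); total 4.
Path Hall→C4→Exit (+1); total 5.
Path Hall→StairC→Exit (+1); total 6.
Path Hall→C2→Exit (+1); total 7.
No residual Hall→Exit path; max flow = 7.
Certifying cut of size 7: {Hall→C2, Hall→C3, Hall→C4, Hall→Exit, Hall→Lobby, Hall→StairA, Hall→StairC}.

7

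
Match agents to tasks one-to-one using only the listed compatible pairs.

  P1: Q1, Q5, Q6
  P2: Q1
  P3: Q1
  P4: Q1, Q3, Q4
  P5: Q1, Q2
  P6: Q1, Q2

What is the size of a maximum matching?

Unit-capacity flow: source→left, listed edges, right→sink; max matching = max flow.
Augmenting path P1→Q1 (+1); matched 1.
Augmenting path P4→Q3 (+1); matched 2.
Augmenting path P5→Q2 (+1); matched 3.
Augmenting path P2→Q1→P1→Q5 (+1); matched 4.
No augmenting path remains; maximum matching = 4.
König certificate: {P1, P4, Q1, Q2} is a vertex cover of size 4 (every listed pair touches it), so no matching can be larger.

4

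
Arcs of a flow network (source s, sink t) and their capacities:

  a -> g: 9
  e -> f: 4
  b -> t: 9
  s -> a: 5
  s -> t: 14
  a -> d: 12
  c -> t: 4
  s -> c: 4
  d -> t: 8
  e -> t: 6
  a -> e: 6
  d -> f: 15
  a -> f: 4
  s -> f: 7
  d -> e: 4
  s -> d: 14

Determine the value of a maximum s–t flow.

Augment s→t: bottleneck 14, flow now 14.
Augment s→c→t: bottleneck 4, flow now 18.
Augment s→d→t: bottleneck 8, flow now 26.
Augment s→a→e→t: bottleneck 5, flow now 31.
Augment s→d→e→t: bottleneck 1, flow now 32.
No augmenting path remains; maximum flow = 32.
In the residual graph, reachable from s: {s, a, d, e, f, g}.
Min-cut edges: s→c (4), s→t (14), d→t (8), e→t (6); capacity 4 + 14 + 8 + 6 = 32.
This cut is saturated, so no flow can exceed 32.

32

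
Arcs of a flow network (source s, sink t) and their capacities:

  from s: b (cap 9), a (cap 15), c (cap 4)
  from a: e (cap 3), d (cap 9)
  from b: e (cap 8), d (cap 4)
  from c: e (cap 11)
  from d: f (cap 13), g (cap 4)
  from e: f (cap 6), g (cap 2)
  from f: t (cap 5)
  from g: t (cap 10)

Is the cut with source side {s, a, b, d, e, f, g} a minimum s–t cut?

No — its capacity is 19, but the minimum cut has capacity 11.

Given cut capacity: 4 + 5 + 10 = 19.
Augment s→a→d→f→t: bottleneck 5, flow now 5.
Augment s→a→d→g→t: bottleneck 4, flow now 9.
Augment s→a→e→g→t: bottleneck 2, flow now 11.
No augmenting path remains; maximum flow = 11.
In the residual graph, reachable from s: {s, a, b, c, d, e, f}.
Min-cut edges: d→g (4), e→g (2), f→t (5); capacity 4 + 2 + 5 = 11.
Cut capacity 19 exceeds the max flow 11, so it is not minimum.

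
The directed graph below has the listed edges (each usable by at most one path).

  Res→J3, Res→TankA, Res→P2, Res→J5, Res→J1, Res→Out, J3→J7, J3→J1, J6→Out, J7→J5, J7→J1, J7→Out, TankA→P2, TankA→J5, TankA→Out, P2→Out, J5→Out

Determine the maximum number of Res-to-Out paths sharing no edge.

5

Assign every edge capacity 1; by Menger, the answer equals the max flow.
Path Res→Out (+1); total 1.
Path Res→TankA→Out (+1); total 2.
Path Res→P2→Out (+1); total 3.
Path Res→J5→Out (+1); total 4.
Path Res→J3→J7→Out (+1); total 5.
No residual Res→Out path; max flow = 5.
Certifying cut of size 5: {Res→J3, Res→J5, Res→Out, Res→P2, Res→TankA}.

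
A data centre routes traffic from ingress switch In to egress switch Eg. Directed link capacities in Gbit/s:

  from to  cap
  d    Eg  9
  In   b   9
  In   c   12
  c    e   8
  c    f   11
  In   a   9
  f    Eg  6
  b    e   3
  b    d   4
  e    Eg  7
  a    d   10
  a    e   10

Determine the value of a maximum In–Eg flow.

Augment In→a→d→Eg: bottleneck 9, flow now 9.
Augment In→b→e→Eg: bottleneck 3, flow now 12.
Augment In→c→e→Eg: bottleneck 4, flow now 16.
Augment In→c→f→Eg: bottleneck 6, flow now 22.
No augmenting path remains; maximum flow = 22.
In the residual graph, reachable from In: {In, a, b, c, d, e, f}.
Min-cut edges: d→Eg (9), e→Eg (7), f→Eg (6); capacity 9 + 7 + 6 = 22.
This cut is saturated, so no flow can exceed 22.

22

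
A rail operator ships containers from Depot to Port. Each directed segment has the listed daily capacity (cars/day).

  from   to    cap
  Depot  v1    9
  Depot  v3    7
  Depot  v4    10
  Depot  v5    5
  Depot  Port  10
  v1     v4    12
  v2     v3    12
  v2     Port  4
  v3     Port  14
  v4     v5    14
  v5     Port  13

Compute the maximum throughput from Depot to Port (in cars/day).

30

Augment Depot→Port: bottleneck 10, flow now 10.
Augment Depot→v3→Port: bottleneck 7, flow now 17.
Augment Depot→v5→Port: bottleneck 5, flow now 22.
Augment Depot→v4→v5→Port: bottleneck 8, flow now 30.
No augmenting path remains; maximum flow = 30.
In the residual graph, reachable from Depot: {Depot, v1, v4, v5}.
Min-cut edges: Depot→v3 (7), Depot→Port (10), v5→Port (13); capacity 7 + 10 + 13 = 30.
This cut is saturated, so no flow can exceed 30.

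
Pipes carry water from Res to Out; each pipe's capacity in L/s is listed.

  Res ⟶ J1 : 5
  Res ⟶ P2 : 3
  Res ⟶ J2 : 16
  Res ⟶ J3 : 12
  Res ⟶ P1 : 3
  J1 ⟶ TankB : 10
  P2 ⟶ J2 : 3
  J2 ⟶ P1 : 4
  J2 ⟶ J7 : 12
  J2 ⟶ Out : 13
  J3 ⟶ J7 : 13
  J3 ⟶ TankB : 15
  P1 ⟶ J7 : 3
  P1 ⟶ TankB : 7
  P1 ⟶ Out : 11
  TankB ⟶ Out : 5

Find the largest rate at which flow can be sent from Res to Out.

Augment Res→J2→Out: bottleneck 13, flow now 13.
Augment Res→P1→Out: bottleneck 3, flow now 16.
Augment Res→J1→TankB→Out: bottleneck 5, flow now 21.
Augment Res→J2→P1→Out: bottleneck 3, flow now 24.
Augment Res→P2→J2→P1→Out: bottleneck 1, flow now 25.
No augmenting path remains; maximum flow = 25.
In the residual graph, reachable from Res: {Res, J1, P2, J2, J3, J7, TankB}.
Min-cut edges: Res→P1 (3), J2→P1 (4), J2→Out (13), TankB→Out (5); capacity 3 + 4 + 13 + 5 = 25.
This cut is saturated, so no flow can exceed 25.

25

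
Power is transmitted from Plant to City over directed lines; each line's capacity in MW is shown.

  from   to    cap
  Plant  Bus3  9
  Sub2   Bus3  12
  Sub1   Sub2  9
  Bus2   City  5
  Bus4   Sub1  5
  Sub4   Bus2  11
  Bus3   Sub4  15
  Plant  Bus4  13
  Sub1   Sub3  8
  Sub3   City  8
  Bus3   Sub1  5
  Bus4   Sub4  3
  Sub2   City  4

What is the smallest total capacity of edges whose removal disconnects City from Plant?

15

Augment Plant→Bus3→Sub1→Sub3→City: bottleneck 5, flow now 5.
Augment Plant→Bus3→Sub4→Bus2→City: bottleneck 4, flow now 9.
Augment Plant→Bus4→Sub1→Sub3→City: bottleneck 3, flow now 12.
Augment Plant→Bus4→Sub1→Sub2→City: bottleneck 2, flow now 14.
Augment Plant→Bus4→Sub4→Bus2→City: bottleneck 1, flow now 15.
No augmenting path remains; maximum flow = 15.
By max-flow min-cut, the minimum cut capacity equals the max flow.
In the residual graph, reachable from Plant: {Plant, Bus3, Bus4, Sub4, Bus2}.
Min-cut edges: Bus3→Sub1 (5), Bus4→Sub1 (5), Bus2→City (5); capacity 5 + 5 + 5 = 15.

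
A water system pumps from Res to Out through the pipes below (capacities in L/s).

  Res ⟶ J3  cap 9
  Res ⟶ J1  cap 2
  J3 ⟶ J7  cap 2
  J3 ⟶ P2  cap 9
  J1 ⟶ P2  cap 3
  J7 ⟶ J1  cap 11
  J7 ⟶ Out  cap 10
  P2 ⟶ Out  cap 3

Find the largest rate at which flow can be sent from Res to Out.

5

Augment Res→J3→J7→Out: bottleneck 2, flow now 2.
Augment Res→J3→P2→Out: bottleneck 3, flow now 5.
No augmenting path remains; maximum flow = 5.
In the residual graph, reachable from Res: {Res, J3, J1, P2}.
Min-cut edges: J3→J7 (2), P2→Out (3); capacity 2 + 3 = 5.
This cut is saturated, so no flow can exceed 5.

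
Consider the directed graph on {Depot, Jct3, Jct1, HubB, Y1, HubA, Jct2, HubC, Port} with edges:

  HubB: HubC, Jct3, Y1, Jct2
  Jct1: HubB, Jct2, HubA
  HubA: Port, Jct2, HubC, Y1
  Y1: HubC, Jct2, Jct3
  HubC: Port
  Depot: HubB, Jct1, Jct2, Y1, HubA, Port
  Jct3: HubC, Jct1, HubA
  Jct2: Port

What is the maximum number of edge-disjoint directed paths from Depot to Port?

Assign every edge capacity 1; by Menger, the answer equals the max flow.
Path Depot→Port (+1); total 1.
Path Depot→HubA→Port (+1); total 2.
Path Depot→Jct2→Port (+1); total 3.
Path Depot→HubB→HubC→Port (+1); total 4.
No residual Depot→Port path; max flow = 4.
Certifying cut of size 4: {Depot→Port, HubA→Port, HubC→Port, Jct2→Port}.

4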